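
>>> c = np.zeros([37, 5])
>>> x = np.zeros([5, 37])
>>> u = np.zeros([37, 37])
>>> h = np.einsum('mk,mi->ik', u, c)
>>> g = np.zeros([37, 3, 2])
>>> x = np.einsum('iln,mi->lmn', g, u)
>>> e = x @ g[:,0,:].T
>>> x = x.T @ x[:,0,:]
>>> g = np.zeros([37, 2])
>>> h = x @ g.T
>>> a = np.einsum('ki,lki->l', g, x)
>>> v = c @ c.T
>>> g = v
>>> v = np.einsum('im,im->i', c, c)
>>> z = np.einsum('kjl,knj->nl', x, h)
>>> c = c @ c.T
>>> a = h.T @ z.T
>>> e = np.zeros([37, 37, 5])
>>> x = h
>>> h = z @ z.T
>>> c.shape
(37, 37)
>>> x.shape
(2, 37, 37)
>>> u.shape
(37, 37)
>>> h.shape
(37, 37)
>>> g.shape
(37, 37)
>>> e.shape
(37, 37, 5)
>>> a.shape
(37, 37, 37)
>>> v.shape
(37,)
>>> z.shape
(37, 2)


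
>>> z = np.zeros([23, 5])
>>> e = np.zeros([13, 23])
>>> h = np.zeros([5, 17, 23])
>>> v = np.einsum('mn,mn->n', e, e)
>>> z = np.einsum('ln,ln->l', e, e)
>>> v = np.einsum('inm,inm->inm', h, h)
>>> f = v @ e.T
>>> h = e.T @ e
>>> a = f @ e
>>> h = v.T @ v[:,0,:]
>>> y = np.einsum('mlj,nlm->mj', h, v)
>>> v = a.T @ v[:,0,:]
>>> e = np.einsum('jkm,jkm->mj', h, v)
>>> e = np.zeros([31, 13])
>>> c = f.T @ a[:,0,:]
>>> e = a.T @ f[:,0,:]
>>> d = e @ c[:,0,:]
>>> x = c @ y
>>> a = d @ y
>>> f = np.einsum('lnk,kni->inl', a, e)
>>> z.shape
(13,)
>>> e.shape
(23, 17, 13)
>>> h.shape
(23, 17, 23)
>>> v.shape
(23, 17, 23)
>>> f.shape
(13, 17, 23)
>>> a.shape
(23, 17, 23)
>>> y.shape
(23, 23)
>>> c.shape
(13, 17, 23)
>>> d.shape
(23, 17, 23)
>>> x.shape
(13, 17, 23)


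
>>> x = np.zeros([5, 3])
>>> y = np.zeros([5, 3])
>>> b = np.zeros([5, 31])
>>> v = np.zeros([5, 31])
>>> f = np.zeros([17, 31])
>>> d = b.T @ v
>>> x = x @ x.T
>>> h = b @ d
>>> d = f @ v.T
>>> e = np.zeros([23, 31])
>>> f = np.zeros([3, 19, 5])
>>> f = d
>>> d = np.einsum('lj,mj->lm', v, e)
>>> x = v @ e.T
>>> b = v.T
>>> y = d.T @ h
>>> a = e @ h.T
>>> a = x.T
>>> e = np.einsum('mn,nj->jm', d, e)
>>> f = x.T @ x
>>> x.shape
(5, 23)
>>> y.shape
(23, 31)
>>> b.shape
(31, 5)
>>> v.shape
(5, 31)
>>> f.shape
(23, 23)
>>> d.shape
(5, 23)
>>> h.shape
(5, 31)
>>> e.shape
(31, 5)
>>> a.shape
(23, 5)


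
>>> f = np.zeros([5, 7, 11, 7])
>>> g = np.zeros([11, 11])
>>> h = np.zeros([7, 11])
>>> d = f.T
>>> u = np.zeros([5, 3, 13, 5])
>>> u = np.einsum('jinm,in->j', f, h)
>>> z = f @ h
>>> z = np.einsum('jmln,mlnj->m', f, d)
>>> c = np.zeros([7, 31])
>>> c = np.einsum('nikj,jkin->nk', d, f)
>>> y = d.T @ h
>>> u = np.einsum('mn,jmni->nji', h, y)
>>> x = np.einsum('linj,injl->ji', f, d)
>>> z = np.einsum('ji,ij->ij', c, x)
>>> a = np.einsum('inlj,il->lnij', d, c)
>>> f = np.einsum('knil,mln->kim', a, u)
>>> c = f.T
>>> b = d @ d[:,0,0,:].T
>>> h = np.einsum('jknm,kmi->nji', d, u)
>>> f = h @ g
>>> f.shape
(7, 7, 11)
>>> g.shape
(11, 11)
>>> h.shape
(7, 7, 11)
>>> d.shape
(7, 11, 7, 5)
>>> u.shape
(11, 5, 11)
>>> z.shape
(7, 7)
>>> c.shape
(11, 7, 7)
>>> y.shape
(5, 7, 11, 11)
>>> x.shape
(7, 7)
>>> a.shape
(7, 11, 7, 5)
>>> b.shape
(7, 11, 7, 7)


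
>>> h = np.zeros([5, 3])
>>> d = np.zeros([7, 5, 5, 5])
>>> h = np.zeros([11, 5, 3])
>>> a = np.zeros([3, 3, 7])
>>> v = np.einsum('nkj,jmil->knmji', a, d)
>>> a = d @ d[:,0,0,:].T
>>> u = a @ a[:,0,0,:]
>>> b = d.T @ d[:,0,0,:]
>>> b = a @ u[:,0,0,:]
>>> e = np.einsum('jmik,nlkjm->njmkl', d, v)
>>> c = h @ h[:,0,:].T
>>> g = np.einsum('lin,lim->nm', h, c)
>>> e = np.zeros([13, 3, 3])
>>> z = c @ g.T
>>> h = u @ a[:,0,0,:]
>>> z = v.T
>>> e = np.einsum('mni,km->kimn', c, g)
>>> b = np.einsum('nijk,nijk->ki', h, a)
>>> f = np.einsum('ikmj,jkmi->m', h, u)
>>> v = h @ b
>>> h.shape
(7, 5, 5, 7)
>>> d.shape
(7, 5, 5, 5)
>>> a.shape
(7, 5, 5, 7)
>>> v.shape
(7, 5, 5, 5)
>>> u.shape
(7, 5, 5, 7)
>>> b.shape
(7, 5)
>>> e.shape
(3, 11, 11, 5)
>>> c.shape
(11, 5, 11)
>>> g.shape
(3, 11)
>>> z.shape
(5, 7, 5, 3, 3)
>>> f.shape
(5,)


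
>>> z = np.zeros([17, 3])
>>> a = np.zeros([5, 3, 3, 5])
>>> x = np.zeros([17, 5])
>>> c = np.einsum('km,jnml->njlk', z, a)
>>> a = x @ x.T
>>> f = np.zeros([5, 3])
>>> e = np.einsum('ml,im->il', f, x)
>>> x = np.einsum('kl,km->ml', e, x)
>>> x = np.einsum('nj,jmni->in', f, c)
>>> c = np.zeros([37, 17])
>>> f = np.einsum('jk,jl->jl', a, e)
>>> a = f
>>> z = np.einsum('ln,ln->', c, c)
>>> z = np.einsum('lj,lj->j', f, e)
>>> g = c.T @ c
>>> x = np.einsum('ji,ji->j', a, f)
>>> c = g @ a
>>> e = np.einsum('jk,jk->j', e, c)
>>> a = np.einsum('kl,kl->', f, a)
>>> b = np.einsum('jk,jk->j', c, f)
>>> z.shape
(3,)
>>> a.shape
()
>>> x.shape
(17,)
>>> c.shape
(17, 3)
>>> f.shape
(17, 3)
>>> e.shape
(17,)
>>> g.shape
(17, 17)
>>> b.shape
(17,)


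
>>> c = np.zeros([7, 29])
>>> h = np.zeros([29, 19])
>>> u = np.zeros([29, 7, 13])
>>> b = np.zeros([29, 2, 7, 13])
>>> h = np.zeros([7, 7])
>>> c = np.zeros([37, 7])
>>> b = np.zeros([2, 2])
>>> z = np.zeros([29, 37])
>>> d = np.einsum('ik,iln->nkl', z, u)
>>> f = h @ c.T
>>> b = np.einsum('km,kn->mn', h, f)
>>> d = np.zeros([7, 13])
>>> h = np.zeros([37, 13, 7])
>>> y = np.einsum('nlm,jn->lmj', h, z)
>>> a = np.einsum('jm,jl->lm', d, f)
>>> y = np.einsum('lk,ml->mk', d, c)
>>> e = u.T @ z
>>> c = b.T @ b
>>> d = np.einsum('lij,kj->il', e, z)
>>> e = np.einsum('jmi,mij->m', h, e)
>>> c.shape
(37, 37)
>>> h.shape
(37, 13, 7)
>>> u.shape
(29, 7, 13)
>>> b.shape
(7, 37)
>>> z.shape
(29, 37)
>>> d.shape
(7, 13)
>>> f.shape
(7, 37)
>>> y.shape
(37, 13)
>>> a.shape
(37, 13)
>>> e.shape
(13,)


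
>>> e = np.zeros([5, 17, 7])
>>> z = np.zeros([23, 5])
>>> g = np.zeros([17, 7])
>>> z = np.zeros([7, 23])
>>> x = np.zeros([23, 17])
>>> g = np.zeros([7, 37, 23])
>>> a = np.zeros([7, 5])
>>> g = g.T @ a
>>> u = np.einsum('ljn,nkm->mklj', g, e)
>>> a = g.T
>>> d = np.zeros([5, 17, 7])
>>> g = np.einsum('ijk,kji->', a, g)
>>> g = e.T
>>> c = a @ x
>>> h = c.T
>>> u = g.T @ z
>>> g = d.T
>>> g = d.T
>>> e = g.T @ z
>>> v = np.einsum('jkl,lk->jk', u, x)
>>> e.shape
(5, 17, 23)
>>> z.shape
(7, 23)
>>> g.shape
(7, 17, 5)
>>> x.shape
(23, 17)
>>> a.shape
(5, 37, 23)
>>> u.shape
(5, 17, 23)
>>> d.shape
(5, 17, 7)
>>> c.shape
(5, 37, 17)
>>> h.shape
(17, 37, 5)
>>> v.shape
(5, 17)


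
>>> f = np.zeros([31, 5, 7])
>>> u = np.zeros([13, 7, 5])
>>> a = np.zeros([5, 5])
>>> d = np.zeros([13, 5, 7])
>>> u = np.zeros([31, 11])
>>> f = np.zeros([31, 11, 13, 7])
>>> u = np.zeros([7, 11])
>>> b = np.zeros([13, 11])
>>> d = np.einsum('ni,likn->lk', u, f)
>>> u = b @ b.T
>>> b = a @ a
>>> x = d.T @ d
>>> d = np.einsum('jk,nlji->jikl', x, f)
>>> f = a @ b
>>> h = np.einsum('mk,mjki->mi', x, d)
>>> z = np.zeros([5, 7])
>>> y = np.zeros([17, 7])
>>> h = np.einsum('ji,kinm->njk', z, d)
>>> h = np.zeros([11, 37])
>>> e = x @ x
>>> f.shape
(5, 5)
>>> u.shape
(13, 13)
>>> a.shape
(5, 5)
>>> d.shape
(13, 7, 13, 11)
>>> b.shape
(5, 5)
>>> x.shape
(13, 13)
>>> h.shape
(11, 37)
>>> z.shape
(5, 7)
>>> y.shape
(17, 7)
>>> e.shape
(13, 13)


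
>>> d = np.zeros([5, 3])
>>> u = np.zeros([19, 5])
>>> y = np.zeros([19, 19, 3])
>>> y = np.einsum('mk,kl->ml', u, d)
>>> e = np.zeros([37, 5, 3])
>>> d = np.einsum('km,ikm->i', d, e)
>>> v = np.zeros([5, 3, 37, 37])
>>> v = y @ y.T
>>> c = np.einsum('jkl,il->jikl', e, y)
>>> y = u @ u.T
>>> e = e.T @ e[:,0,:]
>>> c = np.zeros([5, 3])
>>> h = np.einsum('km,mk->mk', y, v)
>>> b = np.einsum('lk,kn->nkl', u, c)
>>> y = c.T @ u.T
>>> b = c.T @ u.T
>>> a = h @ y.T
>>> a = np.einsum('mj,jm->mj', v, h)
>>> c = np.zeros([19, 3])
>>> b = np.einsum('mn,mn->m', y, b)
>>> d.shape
(37,)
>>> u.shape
(19, 5)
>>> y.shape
(3, 19)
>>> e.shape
(3, 5, 3)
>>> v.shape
(19, 19)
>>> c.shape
(19, 3)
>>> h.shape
(19, 19)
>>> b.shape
(3,)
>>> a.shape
(19, 19)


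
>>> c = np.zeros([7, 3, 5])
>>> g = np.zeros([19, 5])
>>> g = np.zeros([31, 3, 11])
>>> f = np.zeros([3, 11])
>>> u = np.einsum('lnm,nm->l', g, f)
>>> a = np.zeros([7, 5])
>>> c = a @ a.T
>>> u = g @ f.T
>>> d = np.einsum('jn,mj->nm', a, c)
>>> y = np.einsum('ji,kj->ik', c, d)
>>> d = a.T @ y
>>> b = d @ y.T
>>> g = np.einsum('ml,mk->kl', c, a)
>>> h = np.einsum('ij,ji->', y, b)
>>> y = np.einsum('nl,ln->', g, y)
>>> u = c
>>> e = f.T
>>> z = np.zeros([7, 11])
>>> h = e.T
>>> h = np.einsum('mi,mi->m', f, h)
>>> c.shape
(7, 7)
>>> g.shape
(5, 7)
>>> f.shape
(3, 11)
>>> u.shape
(7, 7)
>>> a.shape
(7, 5)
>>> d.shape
(5, 5)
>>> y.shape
()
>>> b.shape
(5, 7)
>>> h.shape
(3,)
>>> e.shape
(11, 3)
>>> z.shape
(7, 11)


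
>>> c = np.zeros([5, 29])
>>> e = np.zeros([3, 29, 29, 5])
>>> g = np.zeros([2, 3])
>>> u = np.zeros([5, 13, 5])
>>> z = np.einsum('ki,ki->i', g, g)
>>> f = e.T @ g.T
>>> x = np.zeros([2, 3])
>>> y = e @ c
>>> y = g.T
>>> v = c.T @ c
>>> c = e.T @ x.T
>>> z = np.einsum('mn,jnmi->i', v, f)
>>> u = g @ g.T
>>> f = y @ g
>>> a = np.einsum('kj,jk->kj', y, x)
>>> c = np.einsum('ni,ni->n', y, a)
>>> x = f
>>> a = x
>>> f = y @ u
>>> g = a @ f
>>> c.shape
(3,)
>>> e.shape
(3, 29, 29, 5)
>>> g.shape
(3, 2)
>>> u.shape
(2, 2)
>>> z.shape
(2,)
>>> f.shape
(3, 2)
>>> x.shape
(3, 3)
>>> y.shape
(3, 2)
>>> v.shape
(29, 29)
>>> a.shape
(3, 3)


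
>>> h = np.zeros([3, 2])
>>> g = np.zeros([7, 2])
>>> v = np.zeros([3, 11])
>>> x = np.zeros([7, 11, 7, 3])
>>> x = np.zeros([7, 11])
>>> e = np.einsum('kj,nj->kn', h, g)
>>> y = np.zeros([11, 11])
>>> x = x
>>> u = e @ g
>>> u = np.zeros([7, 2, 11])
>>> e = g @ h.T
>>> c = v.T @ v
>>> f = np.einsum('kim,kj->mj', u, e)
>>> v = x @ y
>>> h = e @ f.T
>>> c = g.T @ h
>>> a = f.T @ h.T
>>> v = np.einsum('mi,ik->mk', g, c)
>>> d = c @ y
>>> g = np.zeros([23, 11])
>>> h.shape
(7, 11)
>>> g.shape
(23, 11)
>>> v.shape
(7, 11)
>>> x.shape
(7, 11)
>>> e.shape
(7, 3)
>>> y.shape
(11, 11)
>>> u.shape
(7, 2, 11)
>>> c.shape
(2, 11)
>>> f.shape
(11, 3)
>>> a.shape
(3, 7)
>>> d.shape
(2, 11)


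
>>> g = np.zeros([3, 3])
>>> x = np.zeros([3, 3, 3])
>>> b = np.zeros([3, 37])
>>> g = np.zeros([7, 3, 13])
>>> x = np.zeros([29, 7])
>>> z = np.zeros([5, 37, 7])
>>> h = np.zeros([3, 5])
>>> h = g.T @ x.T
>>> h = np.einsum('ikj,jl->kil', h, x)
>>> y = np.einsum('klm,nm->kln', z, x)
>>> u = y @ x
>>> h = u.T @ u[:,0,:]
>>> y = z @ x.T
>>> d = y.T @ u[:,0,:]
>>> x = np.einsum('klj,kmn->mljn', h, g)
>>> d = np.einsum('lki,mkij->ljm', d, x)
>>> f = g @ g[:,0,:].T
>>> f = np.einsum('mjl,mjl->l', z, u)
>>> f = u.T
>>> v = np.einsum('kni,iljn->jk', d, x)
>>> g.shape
(7, 3, 13)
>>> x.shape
(3, 37, 7, 13)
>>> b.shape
(3, 37)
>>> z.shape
(5, 37, 7)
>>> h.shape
(7, 37, 7)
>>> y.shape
(5, 37, 29)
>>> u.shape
(5, 37, 7)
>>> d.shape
(29, 13, 3)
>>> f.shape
(7, 37, 5)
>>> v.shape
(7, 29)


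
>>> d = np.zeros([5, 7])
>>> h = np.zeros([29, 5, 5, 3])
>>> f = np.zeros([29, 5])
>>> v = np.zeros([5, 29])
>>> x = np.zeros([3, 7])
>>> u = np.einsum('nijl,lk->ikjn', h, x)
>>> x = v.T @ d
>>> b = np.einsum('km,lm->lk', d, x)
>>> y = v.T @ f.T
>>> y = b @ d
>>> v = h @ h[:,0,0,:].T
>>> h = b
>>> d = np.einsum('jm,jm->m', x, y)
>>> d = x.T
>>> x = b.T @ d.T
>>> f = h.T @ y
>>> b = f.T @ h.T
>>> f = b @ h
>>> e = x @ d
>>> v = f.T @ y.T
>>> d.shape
(7, 29)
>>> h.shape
(29, 5)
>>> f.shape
(7, 5)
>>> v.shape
(5, 29)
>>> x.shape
(5, 7)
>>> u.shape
(5, 7, 5, 29)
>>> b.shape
(7, 29)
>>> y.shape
(29, 7)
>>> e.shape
(5, 29)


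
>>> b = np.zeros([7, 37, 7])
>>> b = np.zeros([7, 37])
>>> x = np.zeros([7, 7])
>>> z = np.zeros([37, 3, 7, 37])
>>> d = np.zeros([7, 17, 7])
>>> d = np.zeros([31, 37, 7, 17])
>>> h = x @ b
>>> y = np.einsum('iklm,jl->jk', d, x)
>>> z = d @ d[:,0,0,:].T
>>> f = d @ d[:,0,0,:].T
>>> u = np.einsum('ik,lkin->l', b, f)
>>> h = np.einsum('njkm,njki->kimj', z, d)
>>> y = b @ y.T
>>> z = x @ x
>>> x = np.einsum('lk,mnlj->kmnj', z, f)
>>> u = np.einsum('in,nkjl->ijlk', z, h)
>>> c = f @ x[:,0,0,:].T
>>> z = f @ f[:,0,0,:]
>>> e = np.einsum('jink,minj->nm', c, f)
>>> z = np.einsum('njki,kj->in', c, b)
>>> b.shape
(7, 37)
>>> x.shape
(7, 31, 37, 31)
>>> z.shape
(7, 31)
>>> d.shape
(31, 37, 7, 17)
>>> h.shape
(7, 17, 31, 37)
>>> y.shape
(7, 7)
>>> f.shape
(31, 37, 7, 31)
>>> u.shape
(7, 31, 37, 17)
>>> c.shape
(31, 37, 7, 7)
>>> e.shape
(7, 31)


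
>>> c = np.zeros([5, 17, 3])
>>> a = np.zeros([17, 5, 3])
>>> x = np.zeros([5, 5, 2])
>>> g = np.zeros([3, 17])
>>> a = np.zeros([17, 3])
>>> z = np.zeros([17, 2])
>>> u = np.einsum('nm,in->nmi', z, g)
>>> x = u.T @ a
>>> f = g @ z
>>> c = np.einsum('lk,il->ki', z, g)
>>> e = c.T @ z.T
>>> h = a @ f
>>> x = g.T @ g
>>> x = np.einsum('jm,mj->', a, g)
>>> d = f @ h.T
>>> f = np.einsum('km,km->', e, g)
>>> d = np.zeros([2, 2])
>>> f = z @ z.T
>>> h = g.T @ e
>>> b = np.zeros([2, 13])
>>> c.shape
(2, 3)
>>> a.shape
(17, 3)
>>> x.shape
()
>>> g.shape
(3, 17)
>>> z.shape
(17, 2)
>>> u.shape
(17, 2, 3)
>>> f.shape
(17, 17)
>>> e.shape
(3, 17)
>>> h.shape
(17, 17)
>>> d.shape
(2, 2)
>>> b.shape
(2, 13)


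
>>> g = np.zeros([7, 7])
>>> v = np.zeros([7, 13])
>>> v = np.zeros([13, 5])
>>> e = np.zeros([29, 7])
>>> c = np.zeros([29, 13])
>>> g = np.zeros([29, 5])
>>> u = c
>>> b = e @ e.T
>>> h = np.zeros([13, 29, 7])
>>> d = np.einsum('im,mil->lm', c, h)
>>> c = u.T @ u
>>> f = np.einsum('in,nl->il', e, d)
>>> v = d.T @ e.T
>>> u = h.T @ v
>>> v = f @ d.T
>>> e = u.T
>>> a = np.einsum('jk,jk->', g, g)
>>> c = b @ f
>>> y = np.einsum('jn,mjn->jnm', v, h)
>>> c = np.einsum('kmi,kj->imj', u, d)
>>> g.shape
(29, 5)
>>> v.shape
(29, 7)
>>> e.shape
(29, 29, 7)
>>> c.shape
(29, 29, 13)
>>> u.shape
(7, 29, 29)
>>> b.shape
(29, 29)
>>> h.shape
(13, 29, 7)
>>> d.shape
(7, 13)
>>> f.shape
(29, 13)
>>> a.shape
()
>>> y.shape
(29, 7, 13)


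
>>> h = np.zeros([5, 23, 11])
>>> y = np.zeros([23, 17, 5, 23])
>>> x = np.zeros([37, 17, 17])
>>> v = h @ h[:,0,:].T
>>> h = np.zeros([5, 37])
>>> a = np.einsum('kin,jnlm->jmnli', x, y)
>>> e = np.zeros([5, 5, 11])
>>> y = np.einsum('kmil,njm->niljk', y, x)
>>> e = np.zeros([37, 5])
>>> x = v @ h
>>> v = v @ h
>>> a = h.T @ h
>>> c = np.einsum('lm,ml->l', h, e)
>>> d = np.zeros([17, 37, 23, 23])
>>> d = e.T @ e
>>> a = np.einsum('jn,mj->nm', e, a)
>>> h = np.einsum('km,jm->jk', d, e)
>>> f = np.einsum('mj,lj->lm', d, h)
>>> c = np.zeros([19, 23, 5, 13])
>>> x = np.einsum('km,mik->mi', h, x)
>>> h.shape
(37, 5)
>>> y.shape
(37, 5, 23, 17, 23)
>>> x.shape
(5, 23)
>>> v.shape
(5, 23, 37)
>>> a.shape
(5, 37)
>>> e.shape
(37, 5)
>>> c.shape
(19, 23, 5, 13)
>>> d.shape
(5, 5)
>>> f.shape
(37, 5)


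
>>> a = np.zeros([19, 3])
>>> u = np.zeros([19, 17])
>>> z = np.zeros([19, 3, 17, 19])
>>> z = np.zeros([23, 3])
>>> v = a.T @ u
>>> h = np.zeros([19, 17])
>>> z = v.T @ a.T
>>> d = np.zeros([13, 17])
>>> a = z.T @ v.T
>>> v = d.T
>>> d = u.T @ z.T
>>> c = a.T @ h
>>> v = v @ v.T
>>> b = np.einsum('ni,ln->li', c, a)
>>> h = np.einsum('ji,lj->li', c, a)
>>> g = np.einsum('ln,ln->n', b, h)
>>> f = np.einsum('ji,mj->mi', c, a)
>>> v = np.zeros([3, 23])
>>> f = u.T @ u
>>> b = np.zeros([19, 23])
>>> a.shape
(19, 3)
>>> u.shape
(19, 17)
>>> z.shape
(17, 19)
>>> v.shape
(3, 23)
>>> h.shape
(19, 17)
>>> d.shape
(17, 17)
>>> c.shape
(3, 17)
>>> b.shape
(19, 23)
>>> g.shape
(17,)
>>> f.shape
(17, 17)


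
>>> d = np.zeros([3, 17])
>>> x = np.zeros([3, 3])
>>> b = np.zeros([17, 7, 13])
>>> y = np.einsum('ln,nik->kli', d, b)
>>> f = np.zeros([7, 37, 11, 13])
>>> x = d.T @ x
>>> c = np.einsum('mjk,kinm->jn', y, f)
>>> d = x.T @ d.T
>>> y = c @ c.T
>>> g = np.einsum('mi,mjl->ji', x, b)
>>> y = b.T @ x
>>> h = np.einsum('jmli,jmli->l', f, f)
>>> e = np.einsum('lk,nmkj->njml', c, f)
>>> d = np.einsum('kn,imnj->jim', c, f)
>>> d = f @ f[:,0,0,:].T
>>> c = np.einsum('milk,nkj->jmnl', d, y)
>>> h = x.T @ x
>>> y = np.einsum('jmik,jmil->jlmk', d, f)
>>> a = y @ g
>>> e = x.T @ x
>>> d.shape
(7, 37, 11, 7)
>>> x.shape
(17, 3)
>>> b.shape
(17, 7, 13)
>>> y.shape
(7, 13, 37, 7)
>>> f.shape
(7, 37, 11, 13)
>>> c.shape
(3, 7, 13, 11)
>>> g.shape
(7, 3)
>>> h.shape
(3, 3)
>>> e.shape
(3, 3)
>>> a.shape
(7, 13, 37, 3)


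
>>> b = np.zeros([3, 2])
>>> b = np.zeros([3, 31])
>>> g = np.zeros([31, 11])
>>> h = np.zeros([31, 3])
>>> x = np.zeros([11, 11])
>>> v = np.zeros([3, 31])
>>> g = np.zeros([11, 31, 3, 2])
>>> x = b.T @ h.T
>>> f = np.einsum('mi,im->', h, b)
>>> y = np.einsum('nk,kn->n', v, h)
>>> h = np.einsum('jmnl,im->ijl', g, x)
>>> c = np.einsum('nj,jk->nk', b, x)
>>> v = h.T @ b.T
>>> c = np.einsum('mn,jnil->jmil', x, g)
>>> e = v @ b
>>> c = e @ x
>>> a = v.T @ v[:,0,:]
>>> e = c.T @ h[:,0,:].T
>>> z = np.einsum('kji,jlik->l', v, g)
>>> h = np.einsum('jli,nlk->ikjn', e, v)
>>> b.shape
(3, 31)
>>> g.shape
(11, 31, 3, 2)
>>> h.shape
(31, 3, 31, 2)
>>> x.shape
(31, 31)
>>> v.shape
(2, 11, 3)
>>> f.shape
()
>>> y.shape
(3,)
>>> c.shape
(2, 11, 31)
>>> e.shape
(31, 11, 31)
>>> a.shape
(3, 11, 3)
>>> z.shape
(31,)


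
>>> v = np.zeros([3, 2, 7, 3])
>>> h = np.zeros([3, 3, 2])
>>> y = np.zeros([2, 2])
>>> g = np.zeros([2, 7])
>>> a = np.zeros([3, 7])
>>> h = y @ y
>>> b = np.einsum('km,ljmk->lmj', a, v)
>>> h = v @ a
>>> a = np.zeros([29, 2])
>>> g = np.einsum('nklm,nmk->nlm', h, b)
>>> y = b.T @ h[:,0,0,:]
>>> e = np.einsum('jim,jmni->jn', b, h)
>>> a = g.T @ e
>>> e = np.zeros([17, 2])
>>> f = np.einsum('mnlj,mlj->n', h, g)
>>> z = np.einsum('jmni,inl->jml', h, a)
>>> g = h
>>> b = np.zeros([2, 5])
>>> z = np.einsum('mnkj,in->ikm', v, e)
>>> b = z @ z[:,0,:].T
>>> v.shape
(3, 2, 7, 3)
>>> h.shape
(3, 2, 7, 7)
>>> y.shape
(2, 7, 7)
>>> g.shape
(3, 2, 7, 7)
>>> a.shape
(7, 7, 7)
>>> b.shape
(17, 7, 17)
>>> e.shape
(17, 2)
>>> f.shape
(2,)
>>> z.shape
(17, 7, 3)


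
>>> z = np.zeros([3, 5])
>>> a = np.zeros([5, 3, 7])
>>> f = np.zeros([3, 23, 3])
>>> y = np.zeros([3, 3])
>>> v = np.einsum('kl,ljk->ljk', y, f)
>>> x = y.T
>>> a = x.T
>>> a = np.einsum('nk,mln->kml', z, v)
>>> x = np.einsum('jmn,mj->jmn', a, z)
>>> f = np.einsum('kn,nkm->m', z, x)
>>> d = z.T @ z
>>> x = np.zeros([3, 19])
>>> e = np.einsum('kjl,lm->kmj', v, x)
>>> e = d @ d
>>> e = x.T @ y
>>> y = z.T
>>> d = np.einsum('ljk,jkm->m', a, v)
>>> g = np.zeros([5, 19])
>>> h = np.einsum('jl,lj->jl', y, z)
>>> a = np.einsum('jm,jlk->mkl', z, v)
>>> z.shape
(3, 5)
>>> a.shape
(5, 3, 23)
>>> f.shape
(23,)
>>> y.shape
(5, 3)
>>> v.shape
(3, 23, 3)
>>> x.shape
(3, 19)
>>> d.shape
(3,)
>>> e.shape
(19, 3)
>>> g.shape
(5, 19)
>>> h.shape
(5, 3)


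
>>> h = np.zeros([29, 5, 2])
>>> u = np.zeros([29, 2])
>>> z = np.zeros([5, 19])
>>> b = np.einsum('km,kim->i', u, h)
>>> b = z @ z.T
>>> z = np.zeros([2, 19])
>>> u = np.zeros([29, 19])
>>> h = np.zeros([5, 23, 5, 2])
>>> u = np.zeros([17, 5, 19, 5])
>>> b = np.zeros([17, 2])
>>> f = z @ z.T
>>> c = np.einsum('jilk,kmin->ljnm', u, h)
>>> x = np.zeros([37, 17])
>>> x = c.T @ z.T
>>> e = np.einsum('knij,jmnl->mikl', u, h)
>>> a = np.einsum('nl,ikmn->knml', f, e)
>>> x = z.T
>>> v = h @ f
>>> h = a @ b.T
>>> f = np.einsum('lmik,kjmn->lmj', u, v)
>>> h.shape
(19, 2, 17, 17)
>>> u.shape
(17, 5, 19, 5)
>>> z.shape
(2, 19)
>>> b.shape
(17, 2)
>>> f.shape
(17, 5, 23)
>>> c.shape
(19, 17, 2, 23)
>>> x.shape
(19, 2)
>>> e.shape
(23, 19, 17, 2)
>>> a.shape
(19, 2, 17, 2)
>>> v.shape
(5, 23, 5, 2)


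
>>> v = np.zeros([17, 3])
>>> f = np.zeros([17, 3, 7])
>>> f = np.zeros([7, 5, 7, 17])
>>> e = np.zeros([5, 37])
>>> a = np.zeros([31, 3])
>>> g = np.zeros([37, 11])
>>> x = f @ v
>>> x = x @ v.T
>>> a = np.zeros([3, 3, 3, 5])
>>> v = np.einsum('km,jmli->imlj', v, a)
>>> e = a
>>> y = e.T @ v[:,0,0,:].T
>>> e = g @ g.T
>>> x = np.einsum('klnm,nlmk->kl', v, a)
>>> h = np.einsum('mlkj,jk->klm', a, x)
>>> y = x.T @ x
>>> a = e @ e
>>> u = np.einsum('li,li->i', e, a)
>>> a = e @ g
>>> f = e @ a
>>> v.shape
(5, 3, 3, 3)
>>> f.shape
(37, 11)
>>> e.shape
(37, 37)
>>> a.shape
(37, 11)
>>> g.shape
(37, 11)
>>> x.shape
(5, 3)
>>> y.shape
(3, 3)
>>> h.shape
(3, 3, 3)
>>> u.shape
(37,)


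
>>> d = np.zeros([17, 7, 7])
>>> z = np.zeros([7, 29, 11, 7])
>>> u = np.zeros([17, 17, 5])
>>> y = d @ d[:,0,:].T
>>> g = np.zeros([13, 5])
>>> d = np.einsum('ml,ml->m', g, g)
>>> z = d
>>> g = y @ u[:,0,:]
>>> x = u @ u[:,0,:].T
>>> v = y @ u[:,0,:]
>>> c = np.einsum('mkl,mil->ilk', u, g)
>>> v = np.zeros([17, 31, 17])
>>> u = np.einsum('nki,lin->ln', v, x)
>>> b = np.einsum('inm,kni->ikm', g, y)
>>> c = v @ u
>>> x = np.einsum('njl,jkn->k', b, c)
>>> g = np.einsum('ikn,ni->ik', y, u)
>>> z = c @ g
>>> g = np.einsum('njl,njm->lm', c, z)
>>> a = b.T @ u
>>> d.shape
(13,)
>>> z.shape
(17, 31, 7)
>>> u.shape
(17, 17)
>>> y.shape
(17, 7, 17)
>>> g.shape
(17, 7)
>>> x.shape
(31,)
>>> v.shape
(17, 31, 17)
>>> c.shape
(17, 31, 17)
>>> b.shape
(17, 17, 5)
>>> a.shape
(5, 17, 17)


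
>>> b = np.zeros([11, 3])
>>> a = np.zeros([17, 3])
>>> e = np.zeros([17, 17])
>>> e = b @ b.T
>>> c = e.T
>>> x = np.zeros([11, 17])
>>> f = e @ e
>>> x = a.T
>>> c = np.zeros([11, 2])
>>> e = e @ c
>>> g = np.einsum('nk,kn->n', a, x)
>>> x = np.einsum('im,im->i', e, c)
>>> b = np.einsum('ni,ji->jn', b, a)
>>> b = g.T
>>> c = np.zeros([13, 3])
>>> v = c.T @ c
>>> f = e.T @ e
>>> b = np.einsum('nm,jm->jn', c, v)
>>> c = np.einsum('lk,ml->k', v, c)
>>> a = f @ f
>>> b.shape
(3, 13)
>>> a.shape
(2, 2)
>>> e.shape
(11, 2)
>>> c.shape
(3,)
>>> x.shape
(11,)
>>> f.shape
(2, 2)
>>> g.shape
(17,)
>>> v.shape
(3, 3)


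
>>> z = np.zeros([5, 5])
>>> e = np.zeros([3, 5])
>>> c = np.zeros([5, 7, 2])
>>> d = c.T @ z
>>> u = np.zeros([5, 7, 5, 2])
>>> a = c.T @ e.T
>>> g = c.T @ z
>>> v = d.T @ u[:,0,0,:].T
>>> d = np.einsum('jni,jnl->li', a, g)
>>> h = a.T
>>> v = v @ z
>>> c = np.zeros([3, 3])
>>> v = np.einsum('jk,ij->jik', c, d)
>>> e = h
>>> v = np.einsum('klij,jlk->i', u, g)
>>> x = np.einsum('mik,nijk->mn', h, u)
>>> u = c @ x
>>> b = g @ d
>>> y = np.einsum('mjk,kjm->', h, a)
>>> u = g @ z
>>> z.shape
(5, 5)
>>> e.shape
(3, 7, 2)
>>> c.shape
(3, 3)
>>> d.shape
(5, 3)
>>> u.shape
(2, 7, 5)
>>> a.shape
(2, 7, 3)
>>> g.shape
(2, 7, 5)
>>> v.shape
(5,)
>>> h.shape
(3, 7, 2)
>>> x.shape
(3, 5)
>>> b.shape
(2, 7, 3)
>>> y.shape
()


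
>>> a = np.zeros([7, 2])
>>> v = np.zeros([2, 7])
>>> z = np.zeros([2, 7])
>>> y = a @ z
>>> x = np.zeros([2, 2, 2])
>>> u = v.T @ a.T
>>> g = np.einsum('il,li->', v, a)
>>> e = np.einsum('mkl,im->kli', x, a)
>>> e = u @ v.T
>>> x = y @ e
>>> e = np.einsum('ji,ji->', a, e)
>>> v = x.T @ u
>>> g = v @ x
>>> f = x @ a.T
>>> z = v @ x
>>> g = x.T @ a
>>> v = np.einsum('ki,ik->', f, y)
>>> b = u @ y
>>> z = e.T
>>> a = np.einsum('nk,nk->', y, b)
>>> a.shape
()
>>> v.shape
()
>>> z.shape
()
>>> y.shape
(7, 7)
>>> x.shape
(7, 2)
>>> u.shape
(7, 7)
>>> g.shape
(2, 2)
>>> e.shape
()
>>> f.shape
(7, 7)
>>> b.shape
(7, 7)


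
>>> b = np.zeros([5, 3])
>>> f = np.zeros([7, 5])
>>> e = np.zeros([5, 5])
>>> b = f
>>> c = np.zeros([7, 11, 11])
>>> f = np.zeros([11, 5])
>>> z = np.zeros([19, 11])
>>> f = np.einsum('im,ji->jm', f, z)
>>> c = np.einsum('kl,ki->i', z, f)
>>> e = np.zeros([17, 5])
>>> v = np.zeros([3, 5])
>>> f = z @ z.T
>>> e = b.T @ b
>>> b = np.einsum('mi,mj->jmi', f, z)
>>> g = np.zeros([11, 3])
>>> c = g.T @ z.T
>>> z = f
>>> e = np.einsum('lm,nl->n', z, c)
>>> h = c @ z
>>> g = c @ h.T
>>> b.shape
(11, 19, 19)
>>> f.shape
(19, 19)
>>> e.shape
(3,)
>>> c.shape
(3, 19)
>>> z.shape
(19, 19)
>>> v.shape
(3, 5)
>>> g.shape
(3, 3)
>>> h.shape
(3, 19)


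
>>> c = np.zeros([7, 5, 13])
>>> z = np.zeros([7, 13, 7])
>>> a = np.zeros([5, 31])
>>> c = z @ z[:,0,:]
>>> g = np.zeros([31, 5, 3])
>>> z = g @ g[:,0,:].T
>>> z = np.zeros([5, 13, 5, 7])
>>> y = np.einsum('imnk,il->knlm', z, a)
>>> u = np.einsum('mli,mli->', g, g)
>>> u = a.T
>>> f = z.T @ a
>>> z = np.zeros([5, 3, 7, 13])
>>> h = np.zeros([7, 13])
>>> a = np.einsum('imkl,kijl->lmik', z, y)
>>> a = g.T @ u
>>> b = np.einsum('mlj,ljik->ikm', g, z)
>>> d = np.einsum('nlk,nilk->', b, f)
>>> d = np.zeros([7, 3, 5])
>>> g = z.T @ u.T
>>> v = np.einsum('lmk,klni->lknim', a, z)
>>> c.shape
(7, 13, 7)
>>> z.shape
(5, 3, 7, 13)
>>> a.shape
(3, 5, 5)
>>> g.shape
(13, 7, 3, 31)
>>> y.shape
(7, 5, 31, 13)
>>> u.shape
(31, 5)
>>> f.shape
(7, 5, 13, 31)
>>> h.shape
(7, 13)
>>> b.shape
(7, 13, 31)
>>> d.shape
(7, 3, 5)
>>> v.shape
(3, 5, 7, 13, 5)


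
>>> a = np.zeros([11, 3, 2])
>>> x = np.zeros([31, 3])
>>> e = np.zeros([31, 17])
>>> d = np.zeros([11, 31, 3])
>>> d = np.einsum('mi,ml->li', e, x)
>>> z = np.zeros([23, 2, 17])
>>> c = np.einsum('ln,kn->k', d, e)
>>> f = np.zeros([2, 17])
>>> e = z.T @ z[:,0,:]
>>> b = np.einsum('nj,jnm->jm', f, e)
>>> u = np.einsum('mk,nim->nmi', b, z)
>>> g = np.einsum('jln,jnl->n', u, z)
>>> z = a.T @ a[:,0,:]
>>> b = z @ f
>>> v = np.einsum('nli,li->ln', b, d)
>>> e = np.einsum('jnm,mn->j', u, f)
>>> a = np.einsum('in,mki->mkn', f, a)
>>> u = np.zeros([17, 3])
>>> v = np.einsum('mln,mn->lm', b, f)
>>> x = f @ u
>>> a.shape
(11, 3, 17)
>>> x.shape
(2, 3)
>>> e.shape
(23,)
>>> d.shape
(3, 17)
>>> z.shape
(2, 3, 2)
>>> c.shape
(31,)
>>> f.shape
(2, 17)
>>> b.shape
(2, 3, 17)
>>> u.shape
(17, 3)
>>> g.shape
(2,)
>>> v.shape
(3, 2)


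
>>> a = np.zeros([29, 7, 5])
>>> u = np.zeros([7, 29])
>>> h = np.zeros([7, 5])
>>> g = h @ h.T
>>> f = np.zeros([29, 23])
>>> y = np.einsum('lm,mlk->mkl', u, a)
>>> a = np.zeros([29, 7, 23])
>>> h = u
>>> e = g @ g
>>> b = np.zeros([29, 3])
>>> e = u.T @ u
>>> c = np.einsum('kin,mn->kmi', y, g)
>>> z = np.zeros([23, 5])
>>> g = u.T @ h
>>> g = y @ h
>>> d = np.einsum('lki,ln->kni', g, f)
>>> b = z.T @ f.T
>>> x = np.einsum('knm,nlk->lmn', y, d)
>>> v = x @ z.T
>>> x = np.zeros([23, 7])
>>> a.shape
(29, 7, 23)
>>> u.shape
(7, 29)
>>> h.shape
(7, 29)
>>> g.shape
(29, 5, 29)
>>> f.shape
(29, 23)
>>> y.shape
(29, 5, 7)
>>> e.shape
(29, 29)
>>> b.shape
(5, 29)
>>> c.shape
(29, 7, 5)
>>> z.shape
(23, 5)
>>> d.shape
(5, 23, 29)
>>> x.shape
(23, 7)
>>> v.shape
(23, 7, 23)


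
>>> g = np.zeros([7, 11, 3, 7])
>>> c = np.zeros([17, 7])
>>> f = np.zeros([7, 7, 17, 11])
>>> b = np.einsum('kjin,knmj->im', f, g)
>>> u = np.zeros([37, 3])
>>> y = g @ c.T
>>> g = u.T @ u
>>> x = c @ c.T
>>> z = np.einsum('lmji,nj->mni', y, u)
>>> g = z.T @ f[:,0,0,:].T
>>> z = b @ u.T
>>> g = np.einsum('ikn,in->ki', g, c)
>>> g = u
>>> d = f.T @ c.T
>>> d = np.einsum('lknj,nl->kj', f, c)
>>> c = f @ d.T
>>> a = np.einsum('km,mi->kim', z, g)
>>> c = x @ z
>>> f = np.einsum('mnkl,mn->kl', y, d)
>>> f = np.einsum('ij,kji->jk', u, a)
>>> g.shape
(37, 3)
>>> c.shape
(17, 37)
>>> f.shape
(3, 17)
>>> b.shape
(17, 3)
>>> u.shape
(37, 3)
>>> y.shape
(7, 11, 3, 17)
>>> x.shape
(17, 17)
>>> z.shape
(17, 37)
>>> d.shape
(7, 11)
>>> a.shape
(17, 3, 37)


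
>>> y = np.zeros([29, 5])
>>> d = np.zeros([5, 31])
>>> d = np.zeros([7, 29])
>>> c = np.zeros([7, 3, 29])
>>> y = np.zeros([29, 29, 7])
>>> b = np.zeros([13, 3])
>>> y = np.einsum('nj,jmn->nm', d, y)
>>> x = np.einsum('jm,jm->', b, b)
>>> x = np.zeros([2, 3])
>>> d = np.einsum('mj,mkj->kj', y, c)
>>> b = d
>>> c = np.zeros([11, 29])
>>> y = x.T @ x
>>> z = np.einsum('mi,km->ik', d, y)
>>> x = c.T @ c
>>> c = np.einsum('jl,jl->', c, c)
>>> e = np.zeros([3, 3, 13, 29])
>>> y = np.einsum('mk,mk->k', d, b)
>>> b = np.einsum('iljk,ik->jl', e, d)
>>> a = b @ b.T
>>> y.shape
(29,)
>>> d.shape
(3, 29)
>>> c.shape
()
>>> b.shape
(13, 3)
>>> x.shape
(29, 29)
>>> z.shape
(29, 3)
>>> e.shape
(3, 3, 13, 29)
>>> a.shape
(13, 13)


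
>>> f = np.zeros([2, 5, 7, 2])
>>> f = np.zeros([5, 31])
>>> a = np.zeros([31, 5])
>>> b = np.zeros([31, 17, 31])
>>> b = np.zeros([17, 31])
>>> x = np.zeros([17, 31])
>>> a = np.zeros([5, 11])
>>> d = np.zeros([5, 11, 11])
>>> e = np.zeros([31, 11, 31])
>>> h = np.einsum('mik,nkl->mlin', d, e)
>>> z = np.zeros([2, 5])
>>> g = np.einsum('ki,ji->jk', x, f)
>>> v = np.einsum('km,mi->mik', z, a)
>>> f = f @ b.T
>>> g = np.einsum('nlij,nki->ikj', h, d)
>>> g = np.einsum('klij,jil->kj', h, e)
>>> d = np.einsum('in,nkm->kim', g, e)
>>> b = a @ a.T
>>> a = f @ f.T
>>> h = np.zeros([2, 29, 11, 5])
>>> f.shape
(5, 17)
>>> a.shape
(5, 5)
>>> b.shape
(5, 5)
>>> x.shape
(17, 31)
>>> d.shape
(11, 5, 31)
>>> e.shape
(31, 11, 31)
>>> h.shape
(2, 29, 11, 5)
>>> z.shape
(2, 5)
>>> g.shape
(5, 31)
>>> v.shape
(5, 11, 2)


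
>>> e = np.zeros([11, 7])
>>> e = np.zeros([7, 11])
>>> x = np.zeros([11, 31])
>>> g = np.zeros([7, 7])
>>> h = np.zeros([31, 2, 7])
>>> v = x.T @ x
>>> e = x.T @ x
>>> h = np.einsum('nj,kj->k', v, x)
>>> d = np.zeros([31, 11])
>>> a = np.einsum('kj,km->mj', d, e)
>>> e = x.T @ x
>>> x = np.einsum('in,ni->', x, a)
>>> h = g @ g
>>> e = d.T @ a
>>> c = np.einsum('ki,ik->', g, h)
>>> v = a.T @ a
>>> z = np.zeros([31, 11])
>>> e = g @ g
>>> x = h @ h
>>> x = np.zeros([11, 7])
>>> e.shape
(7, 7)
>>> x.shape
(11, 7)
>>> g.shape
(7, 7)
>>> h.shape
(7, 7)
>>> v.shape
(11, 11)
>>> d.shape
(31, 11)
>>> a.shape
(31, 11)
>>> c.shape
()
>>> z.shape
(31, 11)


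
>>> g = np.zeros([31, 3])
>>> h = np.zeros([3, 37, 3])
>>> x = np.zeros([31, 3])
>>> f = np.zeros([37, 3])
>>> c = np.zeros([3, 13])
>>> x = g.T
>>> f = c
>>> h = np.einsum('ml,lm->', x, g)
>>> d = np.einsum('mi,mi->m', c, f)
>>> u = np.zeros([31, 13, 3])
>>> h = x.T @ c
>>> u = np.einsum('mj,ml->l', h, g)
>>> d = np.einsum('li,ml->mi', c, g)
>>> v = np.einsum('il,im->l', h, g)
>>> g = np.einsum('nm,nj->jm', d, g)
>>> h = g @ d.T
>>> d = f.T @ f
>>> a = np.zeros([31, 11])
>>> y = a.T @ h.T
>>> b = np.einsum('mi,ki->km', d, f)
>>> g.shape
(3, 13)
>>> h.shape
(3, 31)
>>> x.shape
(3, 31)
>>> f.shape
(3, 13)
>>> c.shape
(3, 13)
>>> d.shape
(13, 13)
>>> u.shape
(3,)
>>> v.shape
(13,)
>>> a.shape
(31, 11)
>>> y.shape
(11, 3)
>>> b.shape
(3, 13)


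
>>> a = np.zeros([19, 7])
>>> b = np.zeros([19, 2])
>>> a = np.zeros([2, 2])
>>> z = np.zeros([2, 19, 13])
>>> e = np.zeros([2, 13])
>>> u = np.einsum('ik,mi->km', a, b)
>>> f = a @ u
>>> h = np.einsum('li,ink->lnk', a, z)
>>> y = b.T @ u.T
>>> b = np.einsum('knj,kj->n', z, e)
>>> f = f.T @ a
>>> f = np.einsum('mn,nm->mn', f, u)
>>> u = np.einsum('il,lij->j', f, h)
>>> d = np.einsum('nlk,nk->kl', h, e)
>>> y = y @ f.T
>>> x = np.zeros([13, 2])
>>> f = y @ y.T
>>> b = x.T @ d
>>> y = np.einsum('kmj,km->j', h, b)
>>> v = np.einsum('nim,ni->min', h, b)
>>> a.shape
(2, 2)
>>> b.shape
(2, 19)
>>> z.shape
(2, 19, 13)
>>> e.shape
(2, 13)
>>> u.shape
(13,)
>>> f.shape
(2, 2)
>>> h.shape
(2, 19, 13)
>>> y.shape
(13,)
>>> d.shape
(13, 19)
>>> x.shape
(13, 2)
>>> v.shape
(13, 19, 2)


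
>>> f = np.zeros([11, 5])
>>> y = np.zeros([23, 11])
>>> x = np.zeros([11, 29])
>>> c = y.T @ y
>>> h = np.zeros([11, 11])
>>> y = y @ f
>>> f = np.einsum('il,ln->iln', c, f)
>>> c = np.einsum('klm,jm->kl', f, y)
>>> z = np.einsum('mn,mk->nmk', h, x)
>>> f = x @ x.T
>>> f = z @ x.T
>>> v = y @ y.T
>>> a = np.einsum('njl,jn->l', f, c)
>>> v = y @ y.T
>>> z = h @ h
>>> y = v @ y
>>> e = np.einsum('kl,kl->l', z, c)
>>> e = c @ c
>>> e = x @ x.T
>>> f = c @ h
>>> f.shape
(11, 11)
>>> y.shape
(23, 5)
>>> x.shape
(11, 29)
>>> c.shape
(11, 11)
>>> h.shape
(11, 11)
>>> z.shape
(11, 11)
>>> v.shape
(23, 23)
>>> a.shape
(11,)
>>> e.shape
(11, 11)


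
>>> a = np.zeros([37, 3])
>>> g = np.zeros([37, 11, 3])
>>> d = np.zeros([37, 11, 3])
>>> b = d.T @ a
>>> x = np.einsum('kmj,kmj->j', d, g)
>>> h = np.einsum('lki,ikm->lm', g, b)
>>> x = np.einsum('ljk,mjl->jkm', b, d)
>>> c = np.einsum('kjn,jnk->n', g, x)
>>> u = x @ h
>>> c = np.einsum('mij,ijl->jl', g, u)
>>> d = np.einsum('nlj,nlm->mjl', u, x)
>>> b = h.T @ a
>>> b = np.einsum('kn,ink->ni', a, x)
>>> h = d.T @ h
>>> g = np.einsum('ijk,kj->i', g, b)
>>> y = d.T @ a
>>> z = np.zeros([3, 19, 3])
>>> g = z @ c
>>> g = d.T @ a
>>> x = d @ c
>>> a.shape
(37, 3)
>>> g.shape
(3, 3, 3)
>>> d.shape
(37, 3, 3)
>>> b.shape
(3, 11)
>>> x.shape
(37, 3, 3)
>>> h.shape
(3, 3, 3)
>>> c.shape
(3, 3)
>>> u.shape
(11, 3, 3)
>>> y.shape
(3, 3, 3)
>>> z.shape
(3, 19, 3)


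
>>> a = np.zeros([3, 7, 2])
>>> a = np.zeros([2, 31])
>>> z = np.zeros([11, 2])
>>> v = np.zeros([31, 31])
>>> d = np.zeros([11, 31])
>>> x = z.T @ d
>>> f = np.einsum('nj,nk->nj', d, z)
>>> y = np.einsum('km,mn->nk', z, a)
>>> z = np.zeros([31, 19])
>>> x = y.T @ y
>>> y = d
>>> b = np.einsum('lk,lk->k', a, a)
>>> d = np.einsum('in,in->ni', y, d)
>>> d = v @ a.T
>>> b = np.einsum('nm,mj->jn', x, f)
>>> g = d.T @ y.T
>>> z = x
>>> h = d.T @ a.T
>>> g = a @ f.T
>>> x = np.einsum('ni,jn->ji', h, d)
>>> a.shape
(2, 31)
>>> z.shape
(11, 11)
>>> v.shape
(31, 31)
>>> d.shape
(31, 2)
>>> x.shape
(31, 2)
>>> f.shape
(11, 31)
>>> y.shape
(11, 31)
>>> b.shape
(31, 11)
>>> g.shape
(2, 11)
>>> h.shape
(2, 2)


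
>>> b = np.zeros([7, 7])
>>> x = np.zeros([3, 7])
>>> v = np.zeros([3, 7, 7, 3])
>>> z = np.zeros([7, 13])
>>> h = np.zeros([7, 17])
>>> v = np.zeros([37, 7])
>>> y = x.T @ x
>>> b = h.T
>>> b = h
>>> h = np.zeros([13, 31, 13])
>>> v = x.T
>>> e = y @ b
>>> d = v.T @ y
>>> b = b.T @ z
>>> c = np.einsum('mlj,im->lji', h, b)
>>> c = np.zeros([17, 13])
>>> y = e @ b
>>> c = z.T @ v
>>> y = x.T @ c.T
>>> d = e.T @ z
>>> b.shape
(17, 13)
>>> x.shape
(3, 7)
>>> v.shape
(7, 3)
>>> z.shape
(7, 13)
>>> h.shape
(13, 31, 13)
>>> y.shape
(7, 13)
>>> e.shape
(7, 17)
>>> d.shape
(17, 13)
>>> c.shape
(13, 3)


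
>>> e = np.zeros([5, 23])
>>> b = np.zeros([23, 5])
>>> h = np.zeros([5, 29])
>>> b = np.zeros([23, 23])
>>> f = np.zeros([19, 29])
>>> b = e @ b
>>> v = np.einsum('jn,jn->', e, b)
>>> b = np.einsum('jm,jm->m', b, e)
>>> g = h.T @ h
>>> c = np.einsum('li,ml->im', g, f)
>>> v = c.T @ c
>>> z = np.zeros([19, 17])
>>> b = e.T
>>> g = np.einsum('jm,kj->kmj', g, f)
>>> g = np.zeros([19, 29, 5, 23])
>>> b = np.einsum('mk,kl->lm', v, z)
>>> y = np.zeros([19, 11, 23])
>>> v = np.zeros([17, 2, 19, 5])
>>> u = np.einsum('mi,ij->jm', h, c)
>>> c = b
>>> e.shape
(5, 23)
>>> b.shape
(17, 19)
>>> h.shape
(5, 29)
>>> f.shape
(19, 29)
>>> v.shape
(17, 2, 19, 5)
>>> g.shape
(19, 29, 5, 23)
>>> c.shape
(17, 19)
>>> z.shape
(19, 17)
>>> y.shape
(19, 11, 23)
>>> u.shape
(19, 5)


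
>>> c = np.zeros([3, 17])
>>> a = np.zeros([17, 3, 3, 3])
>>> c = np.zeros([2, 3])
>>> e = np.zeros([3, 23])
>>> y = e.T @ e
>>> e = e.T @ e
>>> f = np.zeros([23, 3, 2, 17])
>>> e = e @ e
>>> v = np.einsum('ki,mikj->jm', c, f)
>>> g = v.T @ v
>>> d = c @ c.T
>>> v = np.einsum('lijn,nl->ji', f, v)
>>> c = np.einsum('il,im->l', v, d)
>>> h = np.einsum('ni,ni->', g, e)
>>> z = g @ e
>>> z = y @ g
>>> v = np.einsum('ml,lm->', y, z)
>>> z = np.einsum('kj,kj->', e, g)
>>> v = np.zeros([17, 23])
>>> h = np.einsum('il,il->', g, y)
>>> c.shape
(3,)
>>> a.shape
(17, 3, 3, 3)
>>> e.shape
(23, 23)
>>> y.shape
(23, 23)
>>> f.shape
(23, 3, 2, 17)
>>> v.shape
(17, 23)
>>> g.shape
(23, 23)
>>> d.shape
(2, 2)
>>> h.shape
()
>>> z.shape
()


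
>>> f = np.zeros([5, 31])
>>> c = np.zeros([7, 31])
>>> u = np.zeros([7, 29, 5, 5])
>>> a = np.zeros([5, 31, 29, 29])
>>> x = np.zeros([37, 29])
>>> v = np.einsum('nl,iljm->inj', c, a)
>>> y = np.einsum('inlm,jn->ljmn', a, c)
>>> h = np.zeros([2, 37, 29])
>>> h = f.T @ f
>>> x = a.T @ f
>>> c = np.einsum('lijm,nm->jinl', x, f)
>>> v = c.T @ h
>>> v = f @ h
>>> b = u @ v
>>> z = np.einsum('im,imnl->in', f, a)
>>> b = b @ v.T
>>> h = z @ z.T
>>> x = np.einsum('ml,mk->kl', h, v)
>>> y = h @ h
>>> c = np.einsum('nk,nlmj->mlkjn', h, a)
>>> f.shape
(5, 31)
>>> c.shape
(29, 31, 5, 29, 5)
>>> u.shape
(7, 29, 5, 5)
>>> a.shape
(5, 31, 29, 29)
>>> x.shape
(31, 5)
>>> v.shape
(5, 31)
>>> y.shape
(5, 5)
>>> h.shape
(5, 5)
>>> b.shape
(7, 29, 5, 5)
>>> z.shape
(5, 29)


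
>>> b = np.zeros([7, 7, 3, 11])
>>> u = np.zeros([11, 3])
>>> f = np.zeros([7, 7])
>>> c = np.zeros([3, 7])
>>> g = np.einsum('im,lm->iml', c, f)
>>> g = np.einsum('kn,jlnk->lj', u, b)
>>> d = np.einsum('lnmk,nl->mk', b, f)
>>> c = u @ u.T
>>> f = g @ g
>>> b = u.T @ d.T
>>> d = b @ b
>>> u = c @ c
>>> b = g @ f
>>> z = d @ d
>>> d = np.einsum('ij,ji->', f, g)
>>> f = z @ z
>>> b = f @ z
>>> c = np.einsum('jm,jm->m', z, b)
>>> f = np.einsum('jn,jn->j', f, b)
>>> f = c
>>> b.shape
(3, 3)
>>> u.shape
(11, 11)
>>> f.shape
(3,)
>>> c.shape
(3,)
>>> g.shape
(7, 7)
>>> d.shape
()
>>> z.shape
(3, 3)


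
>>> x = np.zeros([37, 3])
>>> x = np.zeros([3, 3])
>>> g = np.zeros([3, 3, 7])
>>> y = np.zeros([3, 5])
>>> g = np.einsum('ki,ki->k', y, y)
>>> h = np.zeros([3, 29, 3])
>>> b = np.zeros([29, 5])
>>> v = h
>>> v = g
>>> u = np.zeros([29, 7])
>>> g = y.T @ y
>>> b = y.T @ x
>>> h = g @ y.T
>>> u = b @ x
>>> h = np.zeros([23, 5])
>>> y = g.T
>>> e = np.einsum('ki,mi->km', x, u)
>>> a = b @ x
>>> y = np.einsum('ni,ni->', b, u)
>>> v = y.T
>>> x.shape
(3, 3)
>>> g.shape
(5, 5)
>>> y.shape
()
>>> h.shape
(23, 5)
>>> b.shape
(5, 3)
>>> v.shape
()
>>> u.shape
(5, 3)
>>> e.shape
(3, 5)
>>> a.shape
(5, 3)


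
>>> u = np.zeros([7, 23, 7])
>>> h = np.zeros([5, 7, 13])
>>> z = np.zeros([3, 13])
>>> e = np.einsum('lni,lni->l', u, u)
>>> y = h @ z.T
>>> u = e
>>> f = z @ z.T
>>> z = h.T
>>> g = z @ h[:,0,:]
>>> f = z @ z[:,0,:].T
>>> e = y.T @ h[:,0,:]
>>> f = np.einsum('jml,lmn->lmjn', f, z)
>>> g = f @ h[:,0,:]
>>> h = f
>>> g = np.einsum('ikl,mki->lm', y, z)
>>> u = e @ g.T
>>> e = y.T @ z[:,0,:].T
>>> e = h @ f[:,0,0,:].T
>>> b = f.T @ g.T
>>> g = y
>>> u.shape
(3, 7, 3)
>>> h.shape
(13, 7, 13, 5)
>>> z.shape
(13, 7, 5)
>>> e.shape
(13, 7, 13, 13)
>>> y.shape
(5, 7, 3)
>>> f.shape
(13, 7, 13, 5)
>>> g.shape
(5, 7, 3)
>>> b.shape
(5, 13, 7, 3)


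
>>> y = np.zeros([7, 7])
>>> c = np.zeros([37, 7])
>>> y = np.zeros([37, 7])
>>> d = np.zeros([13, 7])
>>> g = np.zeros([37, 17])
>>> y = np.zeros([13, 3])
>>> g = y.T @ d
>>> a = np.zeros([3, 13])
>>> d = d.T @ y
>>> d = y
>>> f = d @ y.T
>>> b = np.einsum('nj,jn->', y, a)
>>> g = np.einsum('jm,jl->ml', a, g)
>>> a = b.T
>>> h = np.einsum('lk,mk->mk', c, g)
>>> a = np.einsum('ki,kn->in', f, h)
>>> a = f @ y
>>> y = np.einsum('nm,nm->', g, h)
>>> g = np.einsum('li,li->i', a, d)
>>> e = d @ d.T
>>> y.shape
()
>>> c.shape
(37, 7)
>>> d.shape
(13, 3)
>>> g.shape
(3,)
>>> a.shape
(13, 3)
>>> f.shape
(13, 13)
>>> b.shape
()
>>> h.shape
(13, 7)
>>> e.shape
(13, 13)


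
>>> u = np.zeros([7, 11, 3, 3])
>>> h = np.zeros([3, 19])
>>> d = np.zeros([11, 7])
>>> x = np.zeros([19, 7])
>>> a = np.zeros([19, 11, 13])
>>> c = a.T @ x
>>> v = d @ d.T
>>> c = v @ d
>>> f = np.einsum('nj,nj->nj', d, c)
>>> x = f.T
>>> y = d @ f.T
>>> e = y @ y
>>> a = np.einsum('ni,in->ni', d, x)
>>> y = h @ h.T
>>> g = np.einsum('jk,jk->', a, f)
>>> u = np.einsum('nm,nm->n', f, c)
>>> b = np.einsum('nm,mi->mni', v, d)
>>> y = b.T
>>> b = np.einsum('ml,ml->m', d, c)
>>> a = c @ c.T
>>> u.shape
(11,)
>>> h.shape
(3, 19)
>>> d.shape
(11, 7)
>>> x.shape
(7, 11)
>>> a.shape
(11, 11)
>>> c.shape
(11, 7)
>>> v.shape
(11, 11)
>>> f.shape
(11, 7)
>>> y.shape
(7, 11, 11)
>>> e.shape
(11, 11)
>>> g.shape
()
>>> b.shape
(11,)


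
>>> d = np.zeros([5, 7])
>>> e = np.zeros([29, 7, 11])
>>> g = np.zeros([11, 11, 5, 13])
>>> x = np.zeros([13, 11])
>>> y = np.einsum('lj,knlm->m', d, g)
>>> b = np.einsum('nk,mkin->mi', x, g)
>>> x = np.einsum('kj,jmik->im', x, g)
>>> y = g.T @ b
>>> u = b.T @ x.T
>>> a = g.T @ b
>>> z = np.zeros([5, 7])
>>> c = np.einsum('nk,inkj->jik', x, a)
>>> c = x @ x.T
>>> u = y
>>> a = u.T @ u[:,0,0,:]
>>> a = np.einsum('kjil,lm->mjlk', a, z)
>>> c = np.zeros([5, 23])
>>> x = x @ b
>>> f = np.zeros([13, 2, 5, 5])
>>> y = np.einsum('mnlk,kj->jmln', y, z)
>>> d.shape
(5, 7)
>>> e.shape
(29, 7, 11)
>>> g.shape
(11, 11, 5, 13)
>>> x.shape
(5, 5)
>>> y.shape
(7, 13, 11, 5)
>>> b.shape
(11, 5)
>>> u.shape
(13, 5, 11, 5)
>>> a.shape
(7, 11, 5, 5)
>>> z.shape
(5, 7)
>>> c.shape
(5, 23)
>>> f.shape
(13, 2, 5, 5)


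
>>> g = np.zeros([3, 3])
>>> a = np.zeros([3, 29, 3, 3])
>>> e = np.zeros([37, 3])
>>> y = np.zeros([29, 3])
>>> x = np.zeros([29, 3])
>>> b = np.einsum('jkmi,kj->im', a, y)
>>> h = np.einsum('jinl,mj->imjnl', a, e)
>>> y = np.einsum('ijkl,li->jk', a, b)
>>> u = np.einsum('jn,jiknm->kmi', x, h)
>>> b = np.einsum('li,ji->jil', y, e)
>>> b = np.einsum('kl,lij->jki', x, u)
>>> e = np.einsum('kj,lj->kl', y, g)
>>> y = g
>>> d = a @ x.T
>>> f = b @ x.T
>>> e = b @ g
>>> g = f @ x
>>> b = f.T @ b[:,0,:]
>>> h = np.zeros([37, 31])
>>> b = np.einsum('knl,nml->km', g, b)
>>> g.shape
(37, 29, 3)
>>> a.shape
(3, 29, 3, 3)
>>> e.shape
(37, 29, 3)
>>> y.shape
(3, 3)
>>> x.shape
(29, 3)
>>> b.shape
(37, 29)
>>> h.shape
(37, 31)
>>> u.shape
(3, 3, 37)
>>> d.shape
(3, 29, 3, 29)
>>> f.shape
(37, 29, 29)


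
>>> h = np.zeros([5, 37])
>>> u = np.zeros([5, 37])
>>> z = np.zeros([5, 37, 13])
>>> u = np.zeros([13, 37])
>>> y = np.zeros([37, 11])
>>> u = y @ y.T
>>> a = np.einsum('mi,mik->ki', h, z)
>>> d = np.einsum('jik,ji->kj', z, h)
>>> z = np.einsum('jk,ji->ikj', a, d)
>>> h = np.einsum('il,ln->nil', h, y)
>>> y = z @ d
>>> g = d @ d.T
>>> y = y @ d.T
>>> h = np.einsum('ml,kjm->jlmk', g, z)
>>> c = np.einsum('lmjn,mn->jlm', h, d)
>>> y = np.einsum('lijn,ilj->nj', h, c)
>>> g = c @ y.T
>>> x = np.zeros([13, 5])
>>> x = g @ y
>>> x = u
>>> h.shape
(37, 13, 13, 5)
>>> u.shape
(37, 37)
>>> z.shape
(5, 37, 13)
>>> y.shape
(5, 13)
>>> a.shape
(13, 37)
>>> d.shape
(13, 5)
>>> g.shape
(13, 37, 5)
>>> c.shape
(13, 37, 13)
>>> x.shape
(37, 37)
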